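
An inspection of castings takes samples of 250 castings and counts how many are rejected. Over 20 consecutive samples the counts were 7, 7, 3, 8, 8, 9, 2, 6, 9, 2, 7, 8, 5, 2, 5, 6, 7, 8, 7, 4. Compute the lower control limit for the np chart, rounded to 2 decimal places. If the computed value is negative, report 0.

p̄ = Σdᵢ / (k·n) = 120 / (20 × 250) = 0.02400
LCL = np̄ − 3·√(np̄(1−p̄)) = 6.0000 − 3 × 2.4199 = -1.2598 → 0 (negative, so LCL = 0)

0.00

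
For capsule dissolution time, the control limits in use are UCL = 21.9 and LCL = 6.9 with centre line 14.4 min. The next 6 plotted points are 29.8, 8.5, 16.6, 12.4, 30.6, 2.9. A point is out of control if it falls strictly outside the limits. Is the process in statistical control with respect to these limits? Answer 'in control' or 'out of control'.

out of control

Compare each point to [6.9, 21.9]: sample 1 = 29.8 > UCL; sample 5 = 30.6 > UCL; sample 6 = 2.9 < LCL.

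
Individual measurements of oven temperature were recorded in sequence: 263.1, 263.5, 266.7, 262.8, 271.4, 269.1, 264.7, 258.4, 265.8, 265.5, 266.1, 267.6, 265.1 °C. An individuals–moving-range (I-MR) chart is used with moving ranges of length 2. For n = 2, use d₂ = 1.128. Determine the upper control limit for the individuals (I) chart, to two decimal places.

X̄ = (263.1 + 263.5 + 266.7 + 262.8 + 271.4 + 269.1 + 264.7 + 258.4 + 265.8 + 265.5 + 266.1 + 267.6 + 265.1) / 13 = 265.3692
Moving ranges: 0.4, 3.2, 3.9, 8.6, 2.3, 4.4, 6.3, 7.4, 0.3, 0.6, 1.5, 2.5; M̄R̄ = 41.4000 / 12 = 3.4500
UCL = X̄ + 3·M̄R̄/d₂ = 265.3692 + 3 × 3.4500 / 1.128 = 274.5448

274.54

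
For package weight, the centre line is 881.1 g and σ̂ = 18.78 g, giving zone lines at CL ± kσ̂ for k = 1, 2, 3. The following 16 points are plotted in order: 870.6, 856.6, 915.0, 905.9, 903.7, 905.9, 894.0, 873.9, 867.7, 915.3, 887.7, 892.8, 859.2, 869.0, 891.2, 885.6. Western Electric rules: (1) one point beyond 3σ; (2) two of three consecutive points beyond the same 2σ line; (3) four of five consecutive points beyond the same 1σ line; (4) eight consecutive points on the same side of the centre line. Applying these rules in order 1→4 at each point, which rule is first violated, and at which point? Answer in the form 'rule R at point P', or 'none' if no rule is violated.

Zone of each point (C = within 1σ̂, B = 1σ̂–2σ̂, A = 2σ̂–3σ̂, * = beyond 3σ̂; sign = side of CL): 1:-C, 2:-B, 3:+B, 4:+B, 5:+B, 6:+B, 7:+C, 8:-C, 9:-C, 10:+B, 11:+C, 12:+C, 13:-B, 14:-C, 15:+C, 16:+C
Rule 3 (four of five consecutive points beyond the same 1σ limit) is satisfied at point 6.

rule 3 at point 6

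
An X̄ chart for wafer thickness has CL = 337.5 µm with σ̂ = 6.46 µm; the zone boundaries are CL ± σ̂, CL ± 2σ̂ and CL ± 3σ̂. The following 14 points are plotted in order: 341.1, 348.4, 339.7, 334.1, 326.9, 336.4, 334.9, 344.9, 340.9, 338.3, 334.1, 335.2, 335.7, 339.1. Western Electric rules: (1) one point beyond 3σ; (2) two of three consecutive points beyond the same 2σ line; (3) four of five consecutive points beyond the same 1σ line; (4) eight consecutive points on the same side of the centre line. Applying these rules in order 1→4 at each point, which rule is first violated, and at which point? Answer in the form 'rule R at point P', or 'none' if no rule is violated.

Zone of each point (C = within 1σ̂, B = 1σ̂–2σ̂, A = 2σ̂–3σ̂, * = beyond 3σ̂; sign = side of CL): 1:+C, 2:+B, 3:+C, 4:-C, 5:-B, 6:-C, 7:-C, 8:+B, 9:+C, 10:+C, 11:-C, 12:-C, 13:-C, 14:+C
No rule fires across all 14 points.

none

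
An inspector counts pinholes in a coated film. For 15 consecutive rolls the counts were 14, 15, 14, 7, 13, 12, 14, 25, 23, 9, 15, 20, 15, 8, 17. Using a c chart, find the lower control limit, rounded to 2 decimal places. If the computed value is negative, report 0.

3.22

c̄ = (14 + 15 + 14 + 7 + 13 + 12 + 14 + 25 + 23 + 9 + 15 + 20 + 15 + 8 + 17) / 15 = 221 / 15 = 14.7333
LCL = c̄ − 3√c̄ = 14.7333 − 3 × 3.8384 = 3.2181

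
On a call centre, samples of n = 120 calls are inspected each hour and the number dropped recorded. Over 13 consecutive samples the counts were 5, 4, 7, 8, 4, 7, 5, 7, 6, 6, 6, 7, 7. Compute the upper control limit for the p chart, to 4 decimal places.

p̄ = Σdᵢ / (k·n) = 79 / (13 × 120) = 0.05064
UCL = p̄ + 3·√(p̄(1−p̄)/n) = 0.05064 + 3 × √(0.05064×0.94936/120) = 0.05064 + 3 × 0.02002 = 0.11069

0.1107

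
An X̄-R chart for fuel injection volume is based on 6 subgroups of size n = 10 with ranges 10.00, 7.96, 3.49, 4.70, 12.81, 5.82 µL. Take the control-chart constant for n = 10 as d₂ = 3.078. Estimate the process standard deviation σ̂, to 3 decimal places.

R̄ = (10.00 + 7.96 + 3.49 + 4.70 + 12.81 + 5.82) / 6 = 7.4633
σ̂ = R̄ / d₂ = 7.4633 / 3.078 = 2.4247

2.425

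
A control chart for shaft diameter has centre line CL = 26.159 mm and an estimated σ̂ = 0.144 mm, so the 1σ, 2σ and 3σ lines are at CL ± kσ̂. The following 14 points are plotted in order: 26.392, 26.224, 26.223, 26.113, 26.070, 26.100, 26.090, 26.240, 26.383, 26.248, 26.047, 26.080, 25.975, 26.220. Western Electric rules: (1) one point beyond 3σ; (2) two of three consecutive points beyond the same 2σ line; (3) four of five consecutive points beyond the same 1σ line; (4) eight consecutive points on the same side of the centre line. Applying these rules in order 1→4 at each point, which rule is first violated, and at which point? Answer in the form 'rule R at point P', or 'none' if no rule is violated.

Zone of each point (C = within 1σ̂, B = 1σ̂–2σ̂, A = 2σ̂–3σ̂, * = beyond 3σ̂; sign = side of CL): 1:+B, 2:+C, 3:+C, 4:-C, 5:-C, 6:-C, 7:-C, 8:+C, 9:+B, 10:+C, 11:-C, 12:-C, 13:-B, 14:+C
No rule fires across all 14 points.

none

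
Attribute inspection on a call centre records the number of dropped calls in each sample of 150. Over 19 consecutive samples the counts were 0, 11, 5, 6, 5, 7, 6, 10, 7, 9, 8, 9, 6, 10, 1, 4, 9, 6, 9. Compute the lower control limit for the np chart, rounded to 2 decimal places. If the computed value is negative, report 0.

0.00

p̄ = Σdᵢ / (k·n) = 128 / (19 × 150) = 0.04491
LCL = np̄ − 3·√(np̄(1−p̄)) = 6.7368 − 3 × 2.5366 = -0.8729 → 0 (negative, so LCL = 0)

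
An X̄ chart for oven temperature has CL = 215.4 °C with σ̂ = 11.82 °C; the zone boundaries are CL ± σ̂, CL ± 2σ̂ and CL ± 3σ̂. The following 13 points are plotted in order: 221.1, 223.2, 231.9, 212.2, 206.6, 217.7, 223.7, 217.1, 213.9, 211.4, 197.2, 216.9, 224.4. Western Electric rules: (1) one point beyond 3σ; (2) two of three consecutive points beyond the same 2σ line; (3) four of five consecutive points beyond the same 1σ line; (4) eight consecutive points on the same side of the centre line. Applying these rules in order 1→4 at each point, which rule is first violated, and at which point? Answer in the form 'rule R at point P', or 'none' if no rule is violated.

none

Zone of each point (C = within 1σ̂, B = 1σ̂–2σ̂, A = 2σ̂–3σ̂, * = beyond 3σ̂; sign = side of CL): 1:+C, 2:+C, 3:+B, 4:-C, 5:-C, 6:+C, 7:+C, 8:+C, 9:-C, 10:-C, 11:-B, 12:+C, 13:+C
No rule fires across all 13 points.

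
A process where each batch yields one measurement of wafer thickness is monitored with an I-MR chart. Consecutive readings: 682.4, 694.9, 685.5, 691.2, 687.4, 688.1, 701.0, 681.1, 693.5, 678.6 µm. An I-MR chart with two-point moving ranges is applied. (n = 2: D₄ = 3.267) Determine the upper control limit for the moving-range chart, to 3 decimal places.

Moving ranges: 12.5, 9.4, 5.7, 3.8, 0.7, 12.9, 19.9, 12.4, 14.9; M̄R̄ = 92.2000 / 9 = 10.2444
UCL_MR = D₄·M̄R̄ = 3.267 × 10.2444 = 33.4686

33.469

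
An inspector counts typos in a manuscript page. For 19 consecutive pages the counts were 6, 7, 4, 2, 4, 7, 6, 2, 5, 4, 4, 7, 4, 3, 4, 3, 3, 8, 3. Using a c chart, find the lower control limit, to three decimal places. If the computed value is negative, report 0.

0.000

c̄ = (6 + 7 + 4 + 2 + 4 + 7 + 6 + 2 + 5 + 4 + 4 + 7 + 4 + 3 + 4 + 3 + 3 + 8 + 3) / 19 = 86 / 19 = 4.5263
LCL = c̄ − 3√c̄ = 4.5263 − 3 × 2.1275 = -1.8562 → 0 (cannot be negative)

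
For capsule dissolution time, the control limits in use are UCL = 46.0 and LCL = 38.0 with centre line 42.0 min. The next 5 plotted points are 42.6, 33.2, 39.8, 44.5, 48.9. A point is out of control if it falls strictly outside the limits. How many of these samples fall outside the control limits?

Compare each point to [38.0, 46.0]: sample 2 = 33.2 < LCL; sample 5 = 48.9 > UCL.

2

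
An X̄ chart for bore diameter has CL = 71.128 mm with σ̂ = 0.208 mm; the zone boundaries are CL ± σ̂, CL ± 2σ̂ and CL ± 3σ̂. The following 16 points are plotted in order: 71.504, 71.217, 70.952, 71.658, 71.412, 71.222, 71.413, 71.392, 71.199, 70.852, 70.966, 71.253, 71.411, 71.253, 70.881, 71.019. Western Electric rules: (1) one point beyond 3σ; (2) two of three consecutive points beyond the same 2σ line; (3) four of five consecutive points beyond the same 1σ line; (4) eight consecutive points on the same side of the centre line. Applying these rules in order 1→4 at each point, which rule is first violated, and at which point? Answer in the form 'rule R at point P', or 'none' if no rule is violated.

Zone of each point (C = within 1σ̂, B = 1σ̂–2σ̂, A = 2σ̂–3σ̂, * = beyond 3σ̂; sign = side of CL): 1:+B, 2:+C, 3:-C, 4:+A, 5:+B, 6:+C, 7:+B, 8:+B, 9:+C, 10:-B, 11:-C, 12:+C, 13:+B, 14:+C, 15:-B, 16:-C
Rule 3 (four of five consecutive points beyond the same 1σ limit) is satisfied at point 8.

rule 3 at point 8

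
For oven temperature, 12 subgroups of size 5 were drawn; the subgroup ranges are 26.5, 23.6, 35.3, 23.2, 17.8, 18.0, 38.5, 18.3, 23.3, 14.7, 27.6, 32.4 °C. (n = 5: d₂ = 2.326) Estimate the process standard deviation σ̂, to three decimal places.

R̄ = (26.5 + 23.6 + 35.3 + 23.2 + 17.8 + 18.0 + 38.5 + 18.3 + 23.3 + 14.7 + 27.6 + 32.4) / 12 = 24.9333
σ̂ = R̄ / d₂ = 24.9333 / 2.326 = 10.7194

10.719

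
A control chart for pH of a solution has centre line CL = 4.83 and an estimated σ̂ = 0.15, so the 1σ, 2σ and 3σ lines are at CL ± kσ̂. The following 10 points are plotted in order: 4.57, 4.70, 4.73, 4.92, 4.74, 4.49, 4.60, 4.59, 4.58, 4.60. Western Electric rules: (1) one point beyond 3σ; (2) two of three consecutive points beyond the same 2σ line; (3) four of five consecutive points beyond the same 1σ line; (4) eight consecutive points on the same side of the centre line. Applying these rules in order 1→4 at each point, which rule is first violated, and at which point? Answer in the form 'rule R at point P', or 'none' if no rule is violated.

rule 3 at point 9

Zone of each point (C = within 1σ̂, B = 1σ̂–2σ̂, A = 2σ̂–3σ̂, * = beyond 3σ̂; sign = side of CL): 1:-B, 2:-C, 3:-C, 4:+C, 5:-C, 6:-A, 7:-B, 8:-B, 9:-B, 10:-B
Rule 3 (four of five consecutive points beyond the same 1σ limit) is satisfied at point 9.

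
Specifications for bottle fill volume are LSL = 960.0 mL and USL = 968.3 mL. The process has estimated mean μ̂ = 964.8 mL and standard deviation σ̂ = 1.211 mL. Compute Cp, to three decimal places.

Cp = (USL − LSL) / (6σ̂) = (968.3 − 960.0) / (6 × 1.211) = 8.3000 / 7.2660 = 1.1423

1.142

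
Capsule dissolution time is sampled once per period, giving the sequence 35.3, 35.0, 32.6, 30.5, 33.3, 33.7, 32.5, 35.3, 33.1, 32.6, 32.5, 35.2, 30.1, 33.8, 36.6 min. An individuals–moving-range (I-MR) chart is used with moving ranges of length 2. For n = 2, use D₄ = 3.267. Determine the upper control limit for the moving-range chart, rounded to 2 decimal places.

Moving ranges: 0.3, 2.4, 2.1, 2.8, 0.4, 1.2, 2.8, 2.2, 0.5, 0.1, 2.7, 5.1, 3.7, 2.8; M̄R̄ = 29.1000 / 14 = 2.0786
UCL_MR = D₄·M̄R̄ = 3.267 × 2.0786 = 6.7907

6.79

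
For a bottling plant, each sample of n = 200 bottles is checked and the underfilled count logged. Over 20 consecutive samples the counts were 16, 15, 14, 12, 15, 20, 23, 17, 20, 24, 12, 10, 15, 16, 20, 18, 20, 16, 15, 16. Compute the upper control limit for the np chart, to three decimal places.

28.437

p̄ = Σdᵢ / (k·n) = 334 / (20 × 200) = 0.08350
UCL = np̄ + 3·√(np̄(1−p̄)) = 16.7000 + 3 × √(16.7000×0.91650) = 16.7000 + 3 × 3.9122 = 28.4367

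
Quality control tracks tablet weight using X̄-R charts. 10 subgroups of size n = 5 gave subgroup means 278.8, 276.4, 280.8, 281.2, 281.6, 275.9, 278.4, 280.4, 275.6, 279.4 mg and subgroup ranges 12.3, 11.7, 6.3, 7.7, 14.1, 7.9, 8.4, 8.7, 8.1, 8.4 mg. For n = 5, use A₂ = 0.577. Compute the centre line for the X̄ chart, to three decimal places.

X̄̄ = (278.8 + 276.4 + 280.8 + 281.2 + 281.6 + 275.9 + 278.4 + 280.4 + 275.6 + 279.4) / 10 = 2788.5000 / 10 = 278.8500
CL = X̄̄ = 278.8500

278.850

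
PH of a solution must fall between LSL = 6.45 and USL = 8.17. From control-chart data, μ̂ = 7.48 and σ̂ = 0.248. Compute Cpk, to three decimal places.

0.927

Cpu = (USL − μ̂) / (3σ̂) = (8.17 − 7.48) / (3 × 0.248) = 0.9274; Cpl = (μ̂ − LSL) / (3σ̂) = (7.48 − 6.45) / (3 × 0.248) = 1.3844; Cpk = min(Cpu, Cpl) = 0.9274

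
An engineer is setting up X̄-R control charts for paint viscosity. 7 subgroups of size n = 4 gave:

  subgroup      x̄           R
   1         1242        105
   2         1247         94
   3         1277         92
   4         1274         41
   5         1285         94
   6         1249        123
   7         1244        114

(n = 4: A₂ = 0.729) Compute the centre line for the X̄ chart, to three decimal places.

1259.714

X̄̄ = (1242 + 1247 + 1277 + 1274 + 1285 + 1249 + 1244) / 7 = 8818.0000 / 7 = 1259.7143
CL = X̄̄ = 1259.7143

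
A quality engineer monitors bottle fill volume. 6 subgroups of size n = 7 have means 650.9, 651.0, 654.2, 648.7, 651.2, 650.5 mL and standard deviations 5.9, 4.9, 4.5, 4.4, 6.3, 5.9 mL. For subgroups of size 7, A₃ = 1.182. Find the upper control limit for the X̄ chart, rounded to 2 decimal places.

657.37

X̄̄ = (650.9 + 651.0 + 654.2 + 648.7 + 651.2 + 650.5) / 6 = 651.0833
s̄ = (5.9 + 4.9 + 4.5 + 4.4 + 6.3 + 5.9) / 6 = 5.3167
UCL = X̄̄ + A₃·s̄ = 651.0833 + 1.182 × 5.3167 = 657.3676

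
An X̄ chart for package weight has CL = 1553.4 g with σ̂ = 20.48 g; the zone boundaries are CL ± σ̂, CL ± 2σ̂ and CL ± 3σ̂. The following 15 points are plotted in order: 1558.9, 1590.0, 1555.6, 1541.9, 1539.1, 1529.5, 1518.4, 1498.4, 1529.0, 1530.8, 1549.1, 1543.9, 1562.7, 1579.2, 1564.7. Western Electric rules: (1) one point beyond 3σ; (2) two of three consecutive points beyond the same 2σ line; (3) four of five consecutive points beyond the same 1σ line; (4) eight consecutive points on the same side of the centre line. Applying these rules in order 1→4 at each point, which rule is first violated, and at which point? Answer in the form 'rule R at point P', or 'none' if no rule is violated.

rule 3 at point 9

Zone of each point (C = within 1σ̂, B = 1σ̂–2σ̂, A = 2σ̂–3σ̂, * = beyond 3σ̂; sign = side of CL): 1:+C, 2:+B, 3:+C, 4:-C, 5:-C, 6:-B, 7:-B, 8:-A, 9:-B, 10:-B, 11:-C, 12:-C, 13:+C, 14:+B, 15:+C
Rule 3 (four of five consecutive points beyond the same 1σ limit) is satisfied at point 9.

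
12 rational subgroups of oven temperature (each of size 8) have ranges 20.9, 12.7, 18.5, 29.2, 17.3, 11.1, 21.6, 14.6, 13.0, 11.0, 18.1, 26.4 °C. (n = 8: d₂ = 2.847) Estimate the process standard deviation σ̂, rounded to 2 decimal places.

6.28

R̄ = (20.9 + 12.7 + 18.5 + 29.2 + 17.3 + 11.1 + 21.6 + 14.6 + 13.0 + 11.0 + 18.1 + 26.4) / 12 = 17.8667
σ̂ = R̄ / d₂ = 17.8667 / 2.847 = 6.2756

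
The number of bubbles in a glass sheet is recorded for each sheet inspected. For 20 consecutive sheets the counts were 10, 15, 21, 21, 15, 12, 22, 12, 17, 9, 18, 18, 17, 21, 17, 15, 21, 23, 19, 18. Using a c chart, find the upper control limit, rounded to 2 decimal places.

29.44

c̄ = (10 + 15 + 21 + 21 + 15 + 12 + 22 + 12 + 17 + 9 + 18 + 18 + 17 + 21 + 17 + 15 + 21 + 23 + 19 + 18) / 20 = 341 / 20 = 17.0500
UCL = c̄ + 3√c̄ = 17.0500 + 3 × √17.0500 = 17.0500 + 3 × 4.1292 = 29.4375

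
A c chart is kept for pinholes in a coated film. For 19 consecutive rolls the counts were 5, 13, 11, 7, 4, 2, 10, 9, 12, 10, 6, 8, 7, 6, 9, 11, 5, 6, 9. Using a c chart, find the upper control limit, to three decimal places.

16.324

c̄ = (5 + 13 + 11 + 7 + 4 + 2 + 10 + 9 + 12 + 10 + 6 + 8 + 7 + 6 + 9 + 11 + 5 + 6 + 9) / 19 = 150 / 19 = 7.8947
UCL = c̄ + 3√c̄ = 7.8947 + 3 × √7.8947 = 7.8947 + 3 × 2.8098 = 16.3240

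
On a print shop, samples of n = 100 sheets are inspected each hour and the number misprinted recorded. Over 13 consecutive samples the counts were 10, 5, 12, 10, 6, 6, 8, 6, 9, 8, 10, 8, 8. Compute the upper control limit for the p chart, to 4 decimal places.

0.1636

p̄ = Σdᵢ / (k·n) = 106 / (13 × 100) = 0.08154
UCL = p̄ + 3·√(p̄(1−p̄)/n) = 0.08154 + 3 × √(0.08154×0.91846/100) = 0.08154 + 3 × 0.02737 = 0.16364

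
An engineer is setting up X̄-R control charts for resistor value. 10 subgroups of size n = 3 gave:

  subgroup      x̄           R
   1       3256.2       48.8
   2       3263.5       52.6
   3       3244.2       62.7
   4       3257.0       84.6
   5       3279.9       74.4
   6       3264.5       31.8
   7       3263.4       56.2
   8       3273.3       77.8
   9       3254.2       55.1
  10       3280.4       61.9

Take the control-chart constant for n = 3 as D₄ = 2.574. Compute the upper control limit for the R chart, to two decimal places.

155.96

R̄ = (48.8 + 52.6 + 62.7 + 84.6 + 74.4 + 31.8 + 56.2 + 77.8 + 55.1 + 61.9) / 10 = 605.9000 / 10 = 60.5900
UCL_R = D₄·R̄ = 2.574 × 60.5900 = 155.9587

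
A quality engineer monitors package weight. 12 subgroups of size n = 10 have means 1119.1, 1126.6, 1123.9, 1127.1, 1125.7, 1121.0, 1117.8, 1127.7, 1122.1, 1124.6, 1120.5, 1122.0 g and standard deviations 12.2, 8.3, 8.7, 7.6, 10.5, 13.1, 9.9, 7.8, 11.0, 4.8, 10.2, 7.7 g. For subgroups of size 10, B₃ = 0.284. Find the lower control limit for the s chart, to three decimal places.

s̄ = (12.2 + 8.3 + 8.7 + 7.6 + 10.5 + 13.1 + 9.9 + 7.8 + 11.0 + 4.8 + 10.2 + 7.7) / 12 = 9.3167
LCL_s = B₃·s̄ = 0.284 × 9.3167 = 2.6459

2.646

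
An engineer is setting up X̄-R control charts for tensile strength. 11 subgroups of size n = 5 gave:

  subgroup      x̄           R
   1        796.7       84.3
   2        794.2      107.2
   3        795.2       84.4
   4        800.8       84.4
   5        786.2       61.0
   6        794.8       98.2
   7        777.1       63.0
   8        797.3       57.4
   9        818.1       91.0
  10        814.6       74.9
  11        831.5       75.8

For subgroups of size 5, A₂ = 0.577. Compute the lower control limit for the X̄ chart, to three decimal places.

754.347

X̄̄ = (796.7 + 794.2 + 795.2 + 800.8 + 786.2 + 794.8 + 777.1 + 797.3 + 818.1 + 814.6 + 831.5) / 11 = 8806.5000 / 11 = 800.5909
R̄ = (84.3 + 107.2 + 84.4 + 84.4 + 61.0 + 98.2 + 63.0 + 57.4 + 91.0 + 74.9 + 75.8) / 11 = 881.6000 / 11 = 80.1455
LCL = X̄̄ − A₂·R̄ = 800.5909 − 0.577 × 80.1455 = 754.3470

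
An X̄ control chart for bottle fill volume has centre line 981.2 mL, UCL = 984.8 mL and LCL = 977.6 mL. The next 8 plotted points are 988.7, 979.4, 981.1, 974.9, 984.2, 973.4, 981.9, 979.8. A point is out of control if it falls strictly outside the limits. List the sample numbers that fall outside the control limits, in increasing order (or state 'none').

Compare each point to [977.6, 984.8]: sample 1 = 988.7 > UCL; sample 4 = 974.9 < LCL; sample 6 = 973.4 < LCL.

1, 4, 6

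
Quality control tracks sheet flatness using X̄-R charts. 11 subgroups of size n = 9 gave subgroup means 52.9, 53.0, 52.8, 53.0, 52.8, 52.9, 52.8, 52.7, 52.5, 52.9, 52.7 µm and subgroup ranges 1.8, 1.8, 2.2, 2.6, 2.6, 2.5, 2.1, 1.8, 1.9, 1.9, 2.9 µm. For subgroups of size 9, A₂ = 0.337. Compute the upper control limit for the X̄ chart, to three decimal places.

X̄̄ = (52.9 + 53.0 + 52.8 + 53.0 + 52.8 + 52.9 + 52.8 + 52.7 + 52.5 + 52.9 + 52.7) / 11 = 581.0000 / 11 = 52.8182
R̄ = (1.8 + 1.8 + 2.2 + 2.6 + 2.6 + 2.5 + 2.1 + 1.8 + 1.9 + 1.9 + 2.9) / 11 = 24.1000 / 11 = 2.1909
UCL = X̄̄ + A₂·R̄ = 52.8182 + 0.337 × 2.1909 = 53.5565

53.557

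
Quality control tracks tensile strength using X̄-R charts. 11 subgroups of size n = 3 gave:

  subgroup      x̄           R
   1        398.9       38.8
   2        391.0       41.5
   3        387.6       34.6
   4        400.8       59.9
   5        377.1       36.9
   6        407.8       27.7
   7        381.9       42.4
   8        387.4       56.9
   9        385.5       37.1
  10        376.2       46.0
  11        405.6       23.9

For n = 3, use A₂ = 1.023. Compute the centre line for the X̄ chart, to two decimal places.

X̄̄ = (398.9 + 391.0 + 387.6 + 400.8 + 377.1 + 407.8 + 381.9 + 387.4 + 385.5 + 376.2 + 405.6) / 11 = 4299.8000 / 11 = 390.8909
CL = X̄̄ = 390.8909

390.89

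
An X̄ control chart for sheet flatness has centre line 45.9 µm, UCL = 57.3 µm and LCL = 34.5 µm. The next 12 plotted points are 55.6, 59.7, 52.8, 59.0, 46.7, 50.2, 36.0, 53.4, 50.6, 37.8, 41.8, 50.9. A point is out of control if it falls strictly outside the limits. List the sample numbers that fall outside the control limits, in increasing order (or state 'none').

Compare each point to [34.5, 57.3]: sample 2 = 59.7 > UCL; sample 4 = 59.0 > UCL.

2, 4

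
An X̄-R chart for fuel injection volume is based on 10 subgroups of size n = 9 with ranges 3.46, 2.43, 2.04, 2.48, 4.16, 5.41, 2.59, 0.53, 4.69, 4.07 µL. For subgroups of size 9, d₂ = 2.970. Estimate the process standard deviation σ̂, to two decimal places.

R̄ = (3.46 + 2.43 + 2.04 + 2.48 + 4.16 + 5.41 + 2.59 + 0.53 + 4.69 + 4.07) / 10 = 3.1860
σ̂ = R̄ / d₂ = 3.1860 / 2.970 = 1.0727

1.07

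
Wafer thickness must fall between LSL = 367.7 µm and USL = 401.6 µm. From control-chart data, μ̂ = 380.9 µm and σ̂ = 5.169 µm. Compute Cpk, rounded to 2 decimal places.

0.85

Cpu = (USL − μ̂) / (3σ̂) = (401.6 − 380.9) / (3 × 5.169) = 1.3349; Cpl = (μ̂ − LSL) / (3σ̂) = (380.9 − 367.7) / (3 × 5.169) = 0.8512; Cpk = min(Cpu, Cpl) = 0.8512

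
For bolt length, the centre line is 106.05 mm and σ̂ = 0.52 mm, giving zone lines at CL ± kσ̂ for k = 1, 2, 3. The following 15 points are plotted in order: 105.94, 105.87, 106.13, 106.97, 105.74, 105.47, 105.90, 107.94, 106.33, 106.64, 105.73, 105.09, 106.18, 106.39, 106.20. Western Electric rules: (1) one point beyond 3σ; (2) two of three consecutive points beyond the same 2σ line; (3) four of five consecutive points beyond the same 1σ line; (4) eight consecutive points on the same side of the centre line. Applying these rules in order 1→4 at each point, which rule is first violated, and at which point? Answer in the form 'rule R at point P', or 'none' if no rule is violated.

Zone of each point (C = within 1σ̂, B = 1σ̂–2σ̂, A = 2σ̂–3σ̂, * = beyond 3σ̂; sign = side of CL): 1:-C, 2:-C, 3:+C, 4:+B, 5:-C, 6:-B, 7:-C, 8:+*, 9:+C, 10:+B, 11:-C, 12:-B, 13:+C, 14:+C, 15:+C
Rule 1 (one point beyond the 3σ limits) is satisfied at point 8.

rule 1 at point 8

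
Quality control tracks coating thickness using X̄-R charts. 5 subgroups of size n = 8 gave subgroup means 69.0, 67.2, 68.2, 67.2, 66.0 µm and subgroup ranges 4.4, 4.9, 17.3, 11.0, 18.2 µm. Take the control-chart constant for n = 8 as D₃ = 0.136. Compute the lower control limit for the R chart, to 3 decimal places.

R̄ = (4.4 + 4.9 + 17.3 + 11.0 + 18.2) / 5 = 55.8000 / 5 = 11.1600
LCL_R = D₃·R̄ = 0.136 × 11.1600 = 1.5178

1.518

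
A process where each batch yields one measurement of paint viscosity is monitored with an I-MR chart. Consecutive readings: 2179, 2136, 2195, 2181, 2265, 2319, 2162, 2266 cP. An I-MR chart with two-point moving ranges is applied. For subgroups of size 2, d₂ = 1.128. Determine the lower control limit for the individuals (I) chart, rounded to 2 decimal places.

X̄ = (2179 + 2136 + 2195 + 2181 + 2265 + 2319 + 2162 + 2266) / 8 = 2212.8750
Moving ranges: 43, 59, 14, 84, 54, 157, 104; M̄R̄ = 515.0000 / 7 = 73.5714
LCL = X̄ − 3·M̄R̄/d₂ = 2212.8750 − 3 × 73.5714 / 1.128 = 2017.2063

2017.21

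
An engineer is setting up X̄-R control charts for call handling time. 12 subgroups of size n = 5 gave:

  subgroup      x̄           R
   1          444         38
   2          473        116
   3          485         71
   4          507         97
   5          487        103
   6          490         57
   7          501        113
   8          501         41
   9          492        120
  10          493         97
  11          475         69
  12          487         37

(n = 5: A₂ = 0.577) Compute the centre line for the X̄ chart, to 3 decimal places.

486.250

X̄̄ = (444 + 473 + 485 + 507 + 487 + 490 + 501 + 501 + 492 + 493 + 475 + 487) / 12 = 5835.0000 / 12 = 486.2500
CL = X̄̄ = 486.2500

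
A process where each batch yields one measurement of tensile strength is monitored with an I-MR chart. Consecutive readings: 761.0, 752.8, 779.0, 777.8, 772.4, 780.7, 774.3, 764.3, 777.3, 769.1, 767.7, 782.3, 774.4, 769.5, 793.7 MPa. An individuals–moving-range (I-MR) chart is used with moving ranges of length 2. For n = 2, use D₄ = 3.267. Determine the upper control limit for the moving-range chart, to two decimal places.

32.65

Moving ranges: 8.2, 26.2, 1.2, 5.4, 8.3, 6.4, 10.0, 13.0, 8.2, 1.4, 14.6, 7.9, 4.9, 24.2; M̄R̄ = 139.9000 / 14 = 9.9929
UCL_MR = D₄·M̄R̄ = 3.267 × 9.9929 = 32.6467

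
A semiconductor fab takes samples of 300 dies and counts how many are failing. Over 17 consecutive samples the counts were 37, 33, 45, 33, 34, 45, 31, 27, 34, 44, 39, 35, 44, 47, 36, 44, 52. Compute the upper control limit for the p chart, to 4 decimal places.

0.1875

p̄ = Σdᵢ / (k·n) = 660 / (17 × 300) = 0.12941
UCL = p̄ + 3·√(p̄(1−p̄)/n) = 0.12941 + 3 × √(0.12941×0.87059/300) = 0.12941 + 3 × 0.01938 = 0.18755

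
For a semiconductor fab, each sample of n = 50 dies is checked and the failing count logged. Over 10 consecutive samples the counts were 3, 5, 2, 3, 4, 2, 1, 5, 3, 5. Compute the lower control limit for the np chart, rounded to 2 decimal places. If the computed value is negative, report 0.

0.00

p̄ = Σdᵢ / (k·n) = 33 / (10 × 50) = 0.06600
LCL = np̄ − 3·√(np̄(1−p̄)) = 3.3000 − 3 × 1.7556 = -1.9669 → 0 (negative, so LCL = 0)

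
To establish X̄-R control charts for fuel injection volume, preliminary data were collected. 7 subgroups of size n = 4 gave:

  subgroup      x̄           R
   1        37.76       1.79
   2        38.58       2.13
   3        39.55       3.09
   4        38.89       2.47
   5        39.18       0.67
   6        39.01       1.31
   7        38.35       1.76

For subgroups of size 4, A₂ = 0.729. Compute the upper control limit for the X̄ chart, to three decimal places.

40.137

X̄̄ = (37.76 + 38.58 + 39.55 + 38.89 + 39.18 + 39.01 + 38.35) / 7 = 271.3200 / 7 = 38.7600
R̄ = (1.79 + 2.13 + 3.09 + 2.47 + 0.67 + 1.31 + 1.76) / 7 = 13.2200 / 7 = 1.8886
UCL = X̄̄ + A₂·R̄ = 38.7600 + 0.729 × 1.8886 = 40.1368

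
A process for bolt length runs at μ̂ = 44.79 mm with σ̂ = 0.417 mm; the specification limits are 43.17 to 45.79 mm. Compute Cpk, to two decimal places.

Cpu = (USL − μ̂) / (3σ̂) = (45.79 − 44.79) / (3 × 0.417) = 0.7994; Cpl = (μ̂ − LSL) / (3σ̂) = (44.79 − 43.17) / (3 × 0.417) = 1.2950; Cpk = min(Cpu, Cpl) = 0.7994

0.80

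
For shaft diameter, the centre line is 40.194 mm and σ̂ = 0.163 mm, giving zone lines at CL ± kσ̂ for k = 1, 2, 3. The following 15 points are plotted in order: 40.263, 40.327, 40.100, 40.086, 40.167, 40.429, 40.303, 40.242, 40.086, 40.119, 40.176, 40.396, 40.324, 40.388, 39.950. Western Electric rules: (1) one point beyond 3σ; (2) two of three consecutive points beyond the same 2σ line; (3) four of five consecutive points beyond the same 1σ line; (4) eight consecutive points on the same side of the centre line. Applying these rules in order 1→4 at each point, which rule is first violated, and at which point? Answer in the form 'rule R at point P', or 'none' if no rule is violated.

none

Zone of each point (C = within 1σ̂, B = 1σ̂–2σ̂, A = 2σ̂–3σ̂, * = beyond 3σ̂; sign = side of CL): 1:+C, 2:+C, 3:-C, 4:-C, 5:-C, 6:+B, 7:+C, 8:+C, 9:-C, 10:-C, 11:-C, 12:+B, 13:+C, 14:+B, 15:-B
No rule fires across all 15 points.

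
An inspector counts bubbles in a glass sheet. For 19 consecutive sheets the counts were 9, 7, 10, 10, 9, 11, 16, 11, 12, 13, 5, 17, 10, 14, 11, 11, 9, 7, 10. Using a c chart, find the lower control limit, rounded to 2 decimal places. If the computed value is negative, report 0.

c̄ = (9 + 7 + 10 + 10 + 9 + 11 + 16 + 11 + 12 + 13 + 5 + 17 + 10 + 14 + 11 + 11 + 9 + 7 + 10) / 19 = 202 / 19 = 10.6316
LCL = c̄ − 3√c̄ = 10.6316 − 3 × 3.2606 = 0.8497

0.85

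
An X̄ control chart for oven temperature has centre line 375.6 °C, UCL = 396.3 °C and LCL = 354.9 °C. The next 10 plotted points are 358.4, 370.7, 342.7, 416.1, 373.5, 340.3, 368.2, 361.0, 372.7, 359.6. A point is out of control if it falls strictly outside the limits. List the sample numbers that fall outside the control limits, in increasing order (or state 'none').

3, 4, 6

Compare each point to [354.9, 396.3]: sample 3 = 342.7 < LCL; sample 4 = 416.1 > UCL; sample 6 = 340.3 < LCL.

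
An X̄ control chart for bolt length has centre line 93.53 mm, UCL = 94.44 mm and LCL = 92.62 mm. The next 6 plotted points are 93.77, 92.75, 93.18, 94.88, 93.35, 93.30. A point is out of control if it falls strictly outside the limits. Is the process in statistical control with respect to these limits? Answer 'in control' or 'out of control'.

out of control

Compare each point to [92.62, 94.44]: sample 4 = 94.88 > UCL.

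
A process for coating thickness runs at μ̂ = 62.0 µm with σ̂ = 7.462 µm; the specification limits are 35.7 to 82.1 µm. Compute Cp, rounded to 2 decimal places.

Cp = (USL − LSL) / (6σ̂) = (82.1 − 35.7) / (6 × 7.462) = 46.4000 / 44.7720 = 1.0364

1.04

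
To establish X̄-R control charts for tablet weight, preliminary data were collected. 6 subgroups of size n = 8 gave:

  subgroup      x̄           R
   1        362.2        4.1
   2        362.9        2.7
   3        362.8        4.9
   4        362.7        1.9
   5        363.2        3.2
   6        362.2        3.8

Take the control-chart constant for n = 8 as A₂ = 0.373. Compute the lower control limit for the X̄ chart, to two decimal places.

X̄̄ = (362.2 + 362.9 + 362.8 + 362.7 + 363.2 + 362.2) / 6 = 2176.0000 / 6 = 362.6667
R̄ = (4.1 + 2.7 + 4.9 + 1.9 + 3.2 + 3.8) / 6 = 20.6000 / 6 = 3.4333
LCL = X̄̄ − A₂·R̄ = 362.6667 − 0.373 × 3.4333 = 361.3860

361.39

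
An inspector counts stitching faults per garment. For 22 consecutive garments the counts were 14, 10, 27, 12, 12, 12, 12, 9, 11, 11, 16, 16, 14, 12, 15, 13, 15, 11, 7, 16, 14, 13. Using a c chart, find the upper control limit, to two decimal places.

c̄ = (14 + 10 + 27 + 12 + 12 + 12 + 12 + 9 + 11 + 11 + 16 + 16 + 14 + 12 + 15 + 13 + 15 + 11 + 7 + 16 + 14 + 13) / 22 = 292 / 22 = 13.2727
UCL = c̄ + 3√c̄ = 13.2727 + 3 × √13.2727 = 13.2727 + 3 × 3.6432 = 24.2023

24.20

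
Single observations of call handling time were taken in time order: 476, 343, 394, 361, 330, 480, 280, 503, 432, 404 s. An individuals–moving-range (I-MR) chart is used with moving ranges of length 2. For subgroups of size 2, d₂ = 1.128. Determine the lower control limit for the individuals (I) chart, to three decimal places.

X̄ = (476 + 343 + 394 + 361 + 330 + 480 + 280 + 503 + 432 + 404) / 10 = 400.3000
Moving ranges: 133, 51, 33, 31, 150, 200, 223, 71, 28; M̄R̄ = 920.0000 / 9 = 102.2222
LCL = X̄ − 3·M̄R̄/d₂ = 400.3000 − 3 × 102.2222 / 1.128 = 128.4324

128.432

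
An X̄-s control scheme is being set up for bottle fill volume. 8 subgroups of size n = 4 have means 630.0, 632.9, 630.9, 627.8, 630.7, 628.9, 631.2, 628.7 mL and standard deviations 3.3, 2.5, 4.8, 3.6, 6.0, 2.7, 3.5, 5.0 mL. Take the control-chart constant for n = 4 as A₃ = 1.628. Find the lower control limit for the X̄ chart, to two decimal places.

623.75

X̄̄ = (630.0 + 632.9 + 630.9 + 627.8 + 630.7 + 628.9 + 631.2 + 628.7) / 8 = 630.1375
s̄ = (3.3 + 2.5 + 4.8 + 3.6 + 6.0 + 2.7 + 3.5 + 5.0) / 8 = 3.9250
LCL = X̄̄ − A₃·s̄ = 630.1375 − 1.628 × 3.9250 = 623.7476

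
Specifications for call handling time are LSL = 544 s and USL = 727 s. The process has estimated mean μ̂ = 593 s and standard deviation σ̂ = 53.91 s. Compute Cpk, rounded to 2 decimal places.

Cpu = (USL − μ̂) / (3σ̂) = (727 − 593) / (3 × 53.91) = 0.8285; Cpl = (μ̂ − LSL) / (3σ̂) = (593 − 544) / (3 × 53.91) = 0.3030; Cpk = min(Cpu, Cpl) = 0.3030

0.30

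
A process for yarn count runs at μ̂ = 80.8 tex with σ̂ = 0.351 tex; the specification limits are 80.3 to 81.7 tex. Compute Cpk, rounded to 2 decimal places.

Cpu = (USL − μ̂) / (3σ̂) = (81.7 − 80.8) / (3 × 0.351) = 0.8547; Cpl = (μ̂ − LSL) / (3σ̂) = (80.8 − 80.3) / (3 × 0.351) = 0.4748; Cpk = min(Cpu, Cpl) = 0.4748

0.47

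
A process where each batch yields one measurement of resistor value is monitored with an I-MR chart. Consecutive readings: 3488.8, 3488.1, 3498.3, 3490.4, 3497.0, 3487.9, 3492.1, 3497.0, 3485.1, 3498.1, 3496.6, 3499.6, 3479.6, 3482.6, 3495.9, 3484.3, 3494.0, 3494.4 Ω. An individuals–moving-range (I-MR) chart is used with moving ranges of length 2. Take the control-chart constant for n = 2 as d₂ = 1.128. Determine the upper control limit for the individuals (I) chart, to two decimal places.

X̄ = (3488.8 + 3488.1 + 3498.3 + 3490.4 + 3497.0 + 3487.9 + 3492.1 + 3497.0 + 3485.1 + 3498.1 + 3496.6 + 3499.6 + 3479.6 + 3482.6 + 3495.9 + 3484.3 + 3494.0 + 3494.4) / 18 = 3491.6556
Moving ranges: 0.7, 10.2, 7.9, 6.6, 9.1, 4.2, 4.9, 11.9, 13.0, 1.5, 3.0, 20.0, 3.0, 13.3, 11.6, 9.7, 0.4; M̄R̄ = 131.0000 / 17 = 7.7059
UCL = X̄ + 3·M̄R̄/d₂ = 3491.6556 + 3 × 7.7059 / 1.128 = 3512.1499

3512.15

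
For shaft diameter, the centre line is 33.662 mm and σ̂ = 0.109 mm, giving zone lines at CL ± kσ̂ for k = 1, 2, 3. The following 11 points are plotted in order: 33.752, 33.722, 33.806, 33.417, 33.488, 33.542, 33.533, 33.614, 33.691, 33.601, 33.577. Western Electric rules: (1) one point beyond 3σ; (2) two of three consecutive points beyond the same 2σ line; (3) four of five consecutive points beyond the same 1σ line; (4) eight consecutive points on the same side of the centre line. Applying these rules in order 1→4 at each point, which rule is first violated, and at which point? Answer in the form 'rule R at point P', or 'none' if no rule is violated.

rule 3 at point 7

Zone of each point (C = within 1σ̂, B = 1σ̂–2σ̂, A = 2σ̂–3σ̂, * = beyond 3σ̂; sign = side of CL): 1:+C, 2:+C, 3:+B, 4:-A, 5:-B, 6:-B, 7:-B, 8:-C, 9:+C, 10:-C, 11:-C
Rule 3 (four of five consecutive points beyond the same 1σ limit) is satisfied at point 7.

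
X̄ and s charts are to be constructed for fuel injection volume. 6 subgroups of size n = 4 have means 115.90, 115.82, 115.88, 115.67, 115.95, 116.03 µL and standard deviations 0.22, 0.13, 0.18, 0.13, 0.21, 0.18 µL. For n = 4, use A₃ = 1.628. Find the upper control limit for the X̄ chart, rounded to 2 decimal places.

X̄̄ = (115.90 + 115.82 + 115.88 + 115.67 + 115.95 + 116.03) / 6 = 115.8750
s̄ = (0.22 + 0.13 + 0.18 + 0.13 + 0.21 + 0.18) / 6 = 0.1750
UCL = X̄̄ + A₃·s̄ = 115.8750 + 1.628 × 0.1750 = 116.1599

116.16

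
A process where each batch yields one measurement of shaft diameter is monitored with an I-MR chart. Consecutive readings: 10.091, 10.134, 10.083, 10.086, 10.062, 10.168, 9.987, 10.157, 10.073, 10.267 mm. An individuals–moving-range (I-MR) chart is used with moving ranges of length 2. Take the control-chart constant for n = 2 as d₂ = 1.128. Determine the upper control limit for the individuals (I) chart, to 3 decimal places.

10.364

X̄ = (10.091 + 10.134 + 10.083 + 10.086 + 10.062 + 10.168 + 9.987 + 10.157 + 10.073 + 10.267) / 10 = 10.1108
Moving ranges: 0.043, 0.051, 0.003, 0.024, 0.106, 0.181, 0.170, 0.084, 0.194; M̄R̄ = 0.8560 / 9 = 0.0951
UCL = X̄ + 3·M̄R̄/d₂ = 10.1108 + 3 × 0.0951 / 1.128 = 10.3638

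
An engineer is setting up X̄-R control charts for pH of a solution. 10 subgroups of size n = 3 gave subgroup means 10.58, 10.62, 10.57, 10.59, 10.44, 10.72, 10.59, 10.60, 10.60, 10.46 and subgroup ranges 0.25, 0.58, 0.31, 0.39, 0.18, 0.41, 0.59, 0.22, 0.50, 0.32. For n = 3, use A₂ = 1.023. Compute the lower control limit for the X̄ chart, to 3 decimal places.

10.193

X̄̄ = (10.58 + 10.62 + 10.57 + 10.59 + 10.44 + 10.72 + 10.59 + 10.60 + 10.60 + 10.46) / 10 = 105.7700 / 10 = 10.5770
R̄ = (0.25 + 0.58 + 0.31 + 0.39 + 0.18 + 0.41 + 0.59 + 0.22 + 0.50 + 0.32) / 10 = 3.7500 / 10 = 0.3750
LCL = X̄̄ − A₂·R̄ = 10.5770 − 1.023 × 0.3750 = 10.1934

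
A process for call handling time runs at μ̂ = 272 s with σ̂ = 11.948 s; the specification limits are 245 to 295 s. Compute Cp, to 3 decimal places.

0.697

Cp = (USL − LSL) / (6σ̂) = (295 − 245) / (6 × 11.948) = 50.0000 / 71.6880 = 0.6975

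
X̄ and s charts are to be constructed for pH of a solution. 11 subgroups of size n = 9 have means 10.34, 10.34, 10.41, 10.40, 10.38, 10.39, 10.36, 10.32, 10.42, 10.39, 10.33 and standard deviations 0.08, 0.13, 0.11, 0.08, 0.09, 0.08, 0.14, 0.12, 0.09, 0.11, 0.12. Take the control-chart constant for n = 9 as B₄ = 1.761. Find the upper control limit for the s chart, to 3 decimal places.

s̄ = (0.08 + 0.13 + 0.11 + 0.08 + 0.09 + 0.08 + 0.14 + 0.12 + 0.09 + 0.11 + 0.12) / 11 = 0.1045
UCL_s = B₄·s̄ = 1.761 × 0.1045 = 0.1841

0.184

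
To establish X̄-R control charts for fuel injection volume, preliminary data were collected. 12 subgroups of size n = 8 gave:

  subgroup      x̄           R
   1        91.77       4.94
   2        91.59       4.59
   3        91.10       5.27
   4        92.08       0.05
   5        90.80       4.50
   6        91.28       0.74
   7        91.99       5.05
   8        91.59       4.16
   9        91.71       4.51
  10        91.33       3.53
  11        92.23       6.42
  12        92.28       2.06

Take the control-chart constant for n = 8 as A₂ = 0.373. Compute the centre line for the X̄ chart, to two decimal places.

X̄̄ = (91.77 + 91.59 + 91.10 + 92.08 + 90.80 + 91.28 + 91.99 + 91.59 + 91.71 + 91.33 + 92.23 + 92.28) / 12 = 1099.7500 / 12 = 91.6458
CL = X̄̄ = 91.6458

91.65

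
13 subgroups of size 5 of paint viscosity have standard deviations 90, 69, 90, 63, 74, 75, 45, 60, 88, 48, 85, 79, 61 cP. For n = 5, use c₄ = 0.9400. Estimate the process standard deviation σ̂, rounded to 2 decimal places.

75.86

s̄ = (90 + 69 + 90 + 63 + 74 + 75 + 45 + 60 + 88 + 48 + 85 + 79 + 61) / 13 = 71.3077
σ̂ = s̄ / c₄ = 71.3077 / 0.9400 = 75.8592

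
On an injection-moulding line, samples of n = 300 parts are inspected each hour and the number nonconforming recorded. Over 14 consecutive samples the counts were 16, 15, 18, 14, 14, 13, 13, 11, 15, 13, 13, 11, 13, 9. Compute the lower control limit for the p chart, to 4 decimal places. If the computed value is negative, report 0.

0.0089

p̄ = Σdᵢ / (k·n) = 188 / (14 × 300) = 0.04476
LCL = p̄ − 3·√(p̄(1−p̄)/n) = 0.04476 − 3 × 0.01194 = 0.00895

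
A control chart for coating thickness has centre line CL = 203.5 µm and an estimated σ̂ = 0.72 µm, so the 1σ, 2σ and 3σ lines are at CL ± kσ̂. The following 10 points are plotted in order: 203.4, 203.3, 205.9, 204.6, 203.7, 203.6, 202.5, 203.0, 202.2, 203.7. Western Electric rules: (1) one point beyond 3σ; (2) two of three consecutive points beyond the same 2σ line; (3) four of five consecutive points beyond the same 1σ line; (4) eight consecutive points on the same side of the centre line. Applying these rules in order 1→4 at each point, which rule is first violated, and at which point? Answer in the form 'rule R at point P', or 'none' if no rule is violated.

rule 1 at point 3

Zone of each point (C = within 1σ̂, B = 1σ̂–2σ̂, A = 2σ̂–3σ̂, * = beyond 3σ̂; sign = side of CL): 1:-C, 2:-C, 3:+*, 4:+B, 5:+C, 6:+C, 7:-B, 8:-C, 9:-B, 10:+C
Rule 1 (one point beyond the 3σ limits) is satisfied at point 3.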